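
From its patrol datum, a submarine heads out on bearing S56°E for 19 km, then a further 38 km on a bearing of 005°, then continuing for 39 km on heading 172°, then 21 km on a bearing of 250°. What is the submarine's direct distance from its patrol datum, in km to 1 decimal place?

Leg 1 (S56°E, 19 km): east 19 sin 124° = 15.75, north 19 cos 124° = -10.62
Leg 2 (005°, 38 km): east 38 sin 5° = 3.31, north 38 cos 5° = 37.86
Leg 3 (172°, 39 km): east 39 sin 172° = 5.43, north 39 cos 172° = -38.62
Leg 4 (250°, 21 km): east 21 sin 250° = -19.73, north 21 cos 250° = -7.18
Net: 4.76 east, -18.57 north. Distance = √((4.76)² + (-18.57)²) = 19.172 km.

19.2 km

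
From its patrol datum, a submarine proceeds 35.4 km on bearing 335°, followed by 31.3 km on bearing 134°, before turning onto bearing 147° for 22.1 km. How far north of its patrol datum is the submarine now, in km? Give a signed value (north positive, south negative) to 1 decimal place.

Leg 1 (335°, 35.4 km): east 35.4 sin 335° = -14.96, north 35.4 cos 335° = 32.08
Leg 2 (134°, 31.3 km): east 31.3 sin 134° = 22.52, north 31.3 cos 134° = -21.74
Leg 3 (147°, 22.1 km): east 22.1 sin 147° = 12.04, north 22.1 cos 147° = -18.53
Net north component: -8.19 km.

-8.2 km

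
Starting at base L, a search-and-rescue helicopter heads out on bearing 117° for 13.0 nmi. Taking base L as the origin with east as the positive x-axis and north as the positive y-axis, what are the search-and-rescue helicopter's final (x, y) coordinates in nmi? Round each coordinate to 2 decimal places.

(11.58, -5.90)

Leg 1 (117°, 13.0 nmi): east 13.0 sin 117° = 11.58, north 13.0 cos 117° = -5.90
Summing: 11.58 nmi east, -5.90 nmi north → (11.58, -5.90).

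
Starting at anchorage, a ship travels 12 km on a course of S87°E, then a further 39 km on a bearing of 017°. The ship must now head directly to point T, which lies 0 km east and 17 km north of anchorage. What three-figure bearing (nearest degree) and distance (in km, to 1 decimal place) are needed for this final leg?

230°, 30.6 km

Leg 1 (S87°E, 12 km): east 12 sin 93° = 11.98, north 12 cos 93° = -0.63
Leg 2 (017°, 39 km): east 39 sin 17° = 11.40, north 39 cos 17° = 37.30
Current position: (23.39, 36.67). Target: (0, 17). Remaining: Δeast = -23.39, Δnorth = -19.67.
Bearing = atan2(-23.39, -19.67) mod 360° = 229.94°; distance = √((-23.39)² + (-19.67)²) = 30.557 km.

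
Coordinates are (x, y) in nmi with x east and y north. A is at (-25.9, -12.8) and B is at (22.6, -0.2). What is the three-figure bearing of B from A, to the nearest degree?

Δeast = 22.6 − -25.9 = 48.50; Δnorth = -0.2 − -12.8 = 12.60.
Bearing = atan2(Δeast, Δnorth) mod 360° = 75.44° ≈ 075°.

075°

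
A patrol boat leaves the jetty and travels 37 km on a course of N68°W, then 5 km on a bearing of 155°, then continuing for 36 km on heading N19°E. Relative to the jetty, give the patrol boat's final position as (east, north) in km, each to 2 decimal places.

(-20.47, 43.37)

Leg 1 (N68°W, 37 km): east 37 sin 292° = -34.31, north 37 cos 292° = 13.86
Leg 2 (155°, 5 km): east 5 sin 155° = 2.11, north 5 cos 155° = -4.53
Leg 3 (N19°E, 36 km): east 36 sin 19° = 11.72, north 36 cos 19° = 34.04
Summing: -20.47 km east, 43.37 km north → (-20.47, 43.37).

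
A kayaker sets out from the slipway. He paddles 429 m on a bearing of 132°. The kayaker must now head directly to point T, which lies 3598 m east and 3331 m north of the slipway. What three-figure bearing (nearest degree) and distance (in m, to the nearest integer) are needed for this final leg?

Leg 1 (132°, 429 m): east 429 sin 132° = 318.81, north 429 cos 132° = -287.06
Current position: (318.81, -287.06). Target: (3598, 3331). Remaining: Δeast = 3279.19, Δnorth = 3618.06.
Bearing = atan2(3279.19, 3618.06) mod 360° = 42.19°; distance = √((3279.19)² + (3618.06)²) = 4882.973 m.

042°, 4883 m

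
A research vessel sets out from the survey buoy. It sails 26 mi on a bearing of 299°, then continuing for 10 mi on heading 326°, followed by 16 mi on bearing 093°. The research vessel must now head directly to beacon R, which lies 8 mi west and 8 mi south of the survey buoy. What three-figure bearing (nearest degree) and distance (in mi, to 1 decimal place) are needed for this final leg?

171°, 28.4 mi

Leg 1 (299°, 26 mi): east 26 sin 299° = -22.74, north 26 cos 299° = 12.61
Leg 2 (326°, 10 mi): east 10 sin 326° = -5.59, north 10 cos 326° = 8.29
Leg 3 (093°, 16 mi): east 16 sin 93° = 15.98, north 16 cos 93° = -0.84
Current position: (-12.35, 20.06). Target: (-8, -8). Remaining: Δeast = 4.35, Δnorth = -28.06.
Bearing = atan2(4.35, -28.06) mod 360° = 171.18°; distance = √((4.35)² + (-28.06)²) = 28.394 mi.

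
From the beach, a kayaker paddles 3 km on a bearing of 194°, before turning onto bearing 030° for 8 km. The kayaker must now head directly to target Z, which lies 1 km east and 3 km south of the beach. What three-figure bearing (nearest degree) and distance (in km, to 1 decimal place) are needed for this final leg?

Leg 1 (194°, 3 km): east 3 sin 194° = -0.73, north 3 cos 194° = -2.91
Leg 2 (030°, 8 km): east 8 sin 30° = 4.00, north 8 cos 30° = 6.93
Current position: (3.27, 4.02). Target: (1, -3). Remaining: Δeast = -2.27, Δnorth = -7.02.
Bearing = atan2(-2.27, -7.02) mod 360° = 197.96°; distance = √((-2.27)² + (-7.02)²) = 7.377 km.

198°, 7.4 km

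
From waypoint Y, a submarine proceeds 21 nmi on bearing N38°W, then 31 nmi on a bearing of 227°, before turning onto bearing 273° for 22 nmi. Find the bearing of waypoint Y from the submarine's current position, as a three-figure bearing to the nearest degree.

Leg 1 (N38°W, 21 nmi): east 21 sin 322° = -12.93, north 21 cos 322° = 16.55
Leg 2 (227°, 31 nmi): east 31 sin 227° = -22.67, north 31 cos 227° = -21.14
Leg 3 (273°, 22 nmi): east 22 sin 273° = -21.97, north 22 cos 273° = 1.15
Net displacement: -57.57 east, -3.44 north. Direction back to start is (57.57, 3.44): bearing = atan2(57.57, 3.44) mod 360° = 86.58° ≈ 087°.

087°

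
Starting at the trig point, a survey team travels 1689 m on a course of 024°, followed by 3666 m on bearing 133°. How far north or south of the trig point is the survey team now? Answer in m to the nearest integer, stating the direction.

Leg 1 (024°, 1689 m): east 1689 sin 24° = 686.98, north 1689 cos 24° = 1542.98
Leg 2 (133°, 3666 m): east 3666 sin 133° = 2681.14, north 3666 cos 133° = -2500.21
Net north component: -957.23 m.

957 m south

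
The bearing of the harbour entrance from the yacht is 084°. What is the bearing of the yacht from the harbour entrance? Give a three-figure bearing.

264°

Back-bearing = 084° + 180° = 264°.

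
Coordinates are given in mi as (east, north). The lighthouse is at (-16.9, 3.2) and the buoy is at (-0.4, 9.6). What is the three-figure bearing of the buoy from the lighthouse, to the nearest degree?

069°

Δeast = -0.4 − -16.9 = 16.50; Δnorth = 9.6 − 3.2 = 6.40.
Bearing = atan2(Δeast, Δnorth) mod 360° = 68.80° ≈ 069°.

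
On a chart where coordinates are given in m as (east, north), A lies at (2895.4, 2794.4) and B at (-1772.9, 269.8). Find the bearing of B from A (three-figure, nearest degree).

Δeast = -1772.9 − 2895.4 = -4668.30; Δnorth = 269.8 − 2794.4 = -2524.60.
Bearing = atan2(Δeast, Δnorth) mod 360° = 241.60° ≈ 242°.

242°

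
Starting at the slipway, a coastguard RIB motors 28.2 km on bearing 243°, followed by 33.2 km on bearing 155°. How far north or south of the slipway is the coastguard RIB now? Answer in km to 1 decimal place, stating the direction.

Leg 1 (243°, 28.2 km): east 28.2 sin 243° = -25.13, north 28.2 cos 243° = -12.80
Leg 2 (155°, 33.2 km): east 33.2 sin 155° = 14.03, north 33.2 cos 155° = -30.09
Net north component: -42.89 km.

42.9 km south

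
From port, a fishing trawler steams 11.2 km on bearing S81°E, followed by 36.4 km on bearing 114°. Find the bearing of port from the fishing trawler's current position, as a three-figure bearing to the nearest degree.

Leg 1 (S81°E, 11.2 km): east 11.2 sin 99° = 11.06, north 11.2 cos 99° = -1.75
Leg 2 (114°, 36.4 km): east 36.4 sin 114° = 33.25, north 36.4 cos 114° = -14.81
Net displacement: 44.32 east, -16.56 north. Direction back to start is (-44.32, 16.56): bearing = atan2(-44.32, 16.56) mod 360° = 290.49° ≈ 290°.

290°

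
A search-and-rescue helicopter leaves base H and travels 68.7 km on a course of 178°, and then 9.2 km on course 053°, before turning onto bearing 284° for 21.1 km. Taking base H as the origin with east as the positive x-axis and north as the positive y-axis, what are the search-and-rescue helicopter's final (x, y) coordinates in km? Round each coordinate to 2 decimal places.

Leg 1 (178°, 68.7 km): east 68.7 sin 178° = 2.40, north 68.7 cos 178° = -68.66
Leg 2 (053°, 9.2 km): east 9.2 sin 53° = 7.35, north 9.2 cos 53° = 5.54
Leg 3 (284°, 21.1 km): east 21.1 sin 284° = -20.47, north 21.1 cos 284° = 5.10
Summing: -10.73 km east, -58.02 km north → (-10.73, -58.02).

(-10.73, -58.02)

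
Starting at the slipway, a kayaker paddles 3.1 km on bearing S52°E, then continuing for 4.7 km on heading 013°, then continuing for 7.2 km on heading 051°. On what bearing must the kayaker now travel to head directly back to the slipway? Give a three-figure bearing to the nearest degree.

Leg 1 (S52°E, 3.1 km): east 3.1 sin 128° = 2.44, north 3.1 cos 128° = -1.91
Leg 2 (013°, 4.7 km): east 4.7 sin 13° = 1.06, north 4.7 cos 13° = 4.58
Leg 3 (051°, 7.2 km): east 7.2 sin 51° = 5.60, north 7.2 cos 51° = 4.53
Net displacement: 9.10 east, 7.20 north. Direction back to start is (-9.10, -7.20): bearing = atan2(-9.10, -7.20) mod 360° = 231.63° ≈ 232°.

232°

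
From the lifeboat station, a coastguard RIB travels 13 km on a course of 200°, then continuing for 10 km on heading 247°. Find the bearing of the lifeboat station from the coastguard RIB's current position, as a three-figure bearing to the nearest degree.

Leg 1 (200°, 13 km): east 13 sin 200° = -4.45, north 13 cos 200° = -12.22
Leg 2 (247°, 10 km): east 10 sin 247° = -9.21, north 10 cos 247° = -3.91
Net displacement: -13.65 east, -16.12 north. Direction back to start is (13.65, 16.12): bearing = atan2(13.65, 16.12) mod 360° = 40.25° ≈ 040°.

040°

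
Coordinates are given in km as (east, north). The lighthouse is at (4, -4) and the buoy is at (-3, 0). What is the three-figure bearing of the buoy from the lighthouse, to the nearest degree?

Δeast = -3 − 4 = -7.00; Δnorth = 0 − -4 = 4.00.
Bearing = atan2(Δeast, Δnorth) mod 360° = 299.74° ≈ 300°.

300°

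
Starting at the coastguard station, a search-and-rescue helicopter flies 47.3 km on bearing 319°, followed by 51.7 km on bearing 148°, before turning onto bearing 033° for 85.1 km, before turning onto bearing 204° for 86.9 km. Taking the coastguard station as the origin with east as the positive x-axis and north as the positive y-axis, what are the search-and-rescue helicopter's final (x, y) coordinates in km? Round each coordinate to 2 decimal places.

(7.37, -16.16)

Leg 1 (319°, 47.3 km): east 47.3 sin 319° = -31.03, north 47.3 cos 319° = 35.70
Leg 2 (148°, 51.7 km): east 51.7 sin 148° = 27.40, north 51.7 cos 148° = -43.84
Leg 3 (033°, 85.1 km): east 85.1 sin 33° = 46.35, north 85.1 cos 33° = 71.37
Leg 4 (204°, 86.9 km): east 86.9 sin 204° = -35.35, north 86.9 cos 204° = -79.39
Summing: 7.37 km east, -16.16 km north → (7.37, -16.16).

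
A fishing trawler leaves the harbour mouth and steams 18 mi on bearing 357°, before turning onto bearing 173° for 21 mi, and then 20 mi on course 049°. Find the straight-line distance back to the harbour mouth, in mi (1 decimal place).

Leg 1 (357°, 18 mi): east 18 sin 357° = -0.94, north 18 cos 357° = 17.98
Leg 2 (173°, 21 mi): east 21 sin 173° = 2.56, north 21 cos 173° = -20.84
Leg 3 (049°, 20 mi): east 20 sin 49° = 15.09, north 20 cos 49° = 13.12
Net: 16.71 east, 10.25 north. Distance = √((16.71)² + (10.25)²) = 19.606 mi.

19.6 mi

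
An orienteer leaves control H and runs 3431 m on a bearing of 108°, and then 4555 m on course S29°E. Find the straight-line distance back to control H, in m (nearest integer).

Leg 1 (108°, 3431 m): east 3431 sin 108° = 3263.07, north 3431 cos 108° = -1060.24
Leg 2 (S29°E, 4555 m): east 4555 sin 151° = 2208.31, north 4555 cos 151° = -3983.89
Net: 5471.38 east, -5044.13 north. Distance = √((5471.38)² + (-5044.13)²) = 7441.725 m.

7442 m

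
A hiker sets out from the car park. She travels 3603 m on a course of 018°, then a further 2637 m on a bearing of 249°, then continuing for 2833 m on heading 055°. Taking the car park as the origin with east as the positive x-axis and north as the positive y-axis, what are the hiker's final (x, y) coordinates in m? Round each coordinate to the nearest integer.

(972, 4107)

Leg 1 (018°, 3603 m): east 3603 sin 18° = 1113.39, north 3603 cos 18° = 3426.66
Leg 2 (249°, 2637 m): east 2637 sin 249° = -2461.85, north 2637 cos 249° = -945.02
Leg 3 (055°, 2833 m): east 2833 sin 55° = 2320.66, north 2833 cos 55° = 1624.94
Summing: 972.19 m east, 4106.58 m north → (972, 4107).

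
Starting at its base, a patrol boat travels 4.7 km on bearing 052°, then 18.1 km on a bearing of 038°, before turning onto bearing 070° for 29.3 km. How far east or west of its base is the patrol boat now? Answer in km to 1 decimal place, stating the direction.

Leg 1 (052°, 4.7 km): east 4.7 sin 52° = 3.70, north 4.7 cos 52° = 2.89
Leg 2 (038°, 18.1 km): east 18.1 sin 38° = 11.14, north 18.1 cos 38° = 14.26
Leg 3 (070°, 29.3 km): east 29.3 sin 70° = 27.53, north 29.3 cos 70° = 10.02
Net east component: 42.38 km.

42.4 km east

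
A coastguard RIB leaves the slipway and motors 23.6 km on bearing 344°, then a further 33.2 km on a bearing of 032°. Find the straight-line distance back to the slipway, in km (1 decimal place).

52.0 km

Leg 1 (344°, 23.6 km): east 23.6 sin 344° = -6.51, north 23.6 cos 344° = 22.69
Leg 2 (032°, 33.2 km): east 33.2 sin 32° = 17.59, north 33.2 cos 32° = 28.16
Net: 11.09 east, 50.84 north. Distance = √((11.09)² + (50.84)²) = 52.036 km.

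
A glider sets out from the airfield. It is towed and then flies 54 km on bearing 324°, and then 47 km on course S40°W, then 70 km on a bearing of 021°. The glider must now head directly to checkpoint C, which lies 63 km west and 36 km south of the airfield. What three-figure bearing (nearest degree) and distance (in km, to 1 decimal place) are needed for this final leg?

193°, 112.1 km

Leg 1 (324°, 54 km): east 54 sin 324° = -31.74, north 54 cos 324° = 43.69
Leg 2 (S40°W, 47 km): east 47 sin 220° = -30.21, north 47 cos 220° = -36.00
Leg 3 (021°, 70 km): east 70 sin 21° = 25.09, north 70 cos 21° = 65.35
Current position: (-36.87, 73.03). Target: (-63, -36). Remaining: Δeast = -26.13, Δnorth = -109.03.
Bearing = atan2(-26.13, -109.03) mod 360° = 193.48°; distance = √((-26.13)² + (-109.03)²) = 112.122 km.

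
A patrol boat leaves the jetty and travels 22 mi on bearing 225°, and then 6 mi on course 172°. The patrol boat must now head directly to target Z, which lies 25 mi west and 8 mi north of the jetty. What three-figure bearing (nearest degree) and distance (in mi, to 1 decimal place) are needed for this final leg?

341°, 31.2 mi

Leg 1 (225°, 22 mi): east 22 sin 225° = -15.56, north 22 cos 225° = -15.56
Leg 2 (172°, 6 mi): east 6 sin 172° = 0.84, north 6 cos 172° = -5.94
Current position: (-14.72, -21.50). Target: (-25, 8). Remaining: Δeast = -10.28, Δnorth = 29.50.
Bearing = atan2(-10.28, 29.50) mod 360° = 340.79°; distance = √((-10.28)² + (29.50)²) = 31.237 mi.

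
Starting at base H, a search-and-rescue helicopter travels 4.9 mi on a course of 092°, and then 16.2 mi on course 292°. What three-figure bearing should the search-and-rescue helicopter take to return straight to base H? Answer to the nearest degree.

120°

Leg 1 (092°, 4.9 mi): east 4.9 sin 92° = 4.90, north 4.9 cos 92° = -0.17
Leg 2 (292°, 16.2 mi): east 16.2 sin 292° = -15.02, north 16.2 cos 292° = 6.07
Net displacement: -10.12 east, 5.90 north. Direction back to start is (10.12, -5.90): bearing = atan2(10.12, -5.90) mod 360° = 120.22° ≈ 120°.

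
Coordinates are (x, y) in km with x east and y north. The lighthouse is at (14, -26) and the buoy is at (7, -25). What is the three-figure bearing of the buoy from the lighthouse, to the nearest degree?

278°

Δeast = 7 − 14 = -7.00; Δnorth = -25 − -26 = 1.00.
Bearing = atan2(Δeast, Δnorth) mod 360° = 278.13° ≈ 278°.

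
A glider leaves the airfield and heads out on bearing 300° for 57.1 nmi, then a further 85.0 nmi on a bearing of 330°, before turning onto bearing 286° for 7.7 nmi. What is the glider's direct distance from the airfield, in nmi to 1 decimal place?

Leg 1 (300°, 57.1 nmi): east 57.1 sin 300° = -49.45, north 57.1 cos 300° = 28.55
Leg 2 (330°, 85.0 nmi): east 85.0 sin 330° = -42.50, north 85.0 cos 330° = 73.61
Leg 3 (286°, 7.7 nmi): east 7.7 sin 286° = -7.40, north 7.7 cos 286° = 2.12
Net: -99.35 east, 104.28 north. Distance = √((-99.35)² + (104.28)²) = 144.035 nmi.

144.0 nmi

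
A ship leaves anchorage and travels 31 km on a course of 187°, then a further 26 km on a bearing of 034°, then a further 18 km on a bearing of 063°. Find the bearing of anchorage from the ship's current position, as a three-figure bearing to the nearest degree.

Leg 1 (187°, 31 km): east 31 sin 187° = -3.78, north 31 cos 187° = -30.77
Leg 2 (034°, 26 km): east 26 sin 34° = 14.54, north 26 cos 34° = 21.55
Leg 3 (063°, 18 km): east 18 sin 63° = 16.04, north 18 cos 63° = 8.17
Net displacement: 26.80 east, -1.04 north. Direction back to start is (-26.80, 1.04): bearing = atan2(-26.80, 1.04) mod 360° = 272.23° ≈ 272°.

272°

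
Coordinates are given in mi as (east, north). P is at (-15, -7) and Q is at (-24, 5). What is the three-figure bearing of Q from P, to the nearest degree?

323°

Δeast = -24 − -15 = -9.00; Δnorth = 5 − -7 = 12.00.
Bearing = atan2(Δeast, Δnorth) mod 360° = 323.13° ≈ 323°.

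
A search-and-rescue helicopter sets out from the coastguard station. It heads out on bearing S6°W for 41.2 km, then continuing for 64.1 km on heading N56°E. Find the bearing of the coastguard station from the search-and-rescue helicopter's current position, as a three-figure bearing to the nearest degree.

276°

Leg 1 (S6°W, 41.2 km): east 41.2 sin 186° = -4.31, north 41.2 cos 186° = -40.97
Leg 2 (N56°E, 64.1 km): east 64.1 sin 56° = 53.14, north 64.1 cos 56° = 35.84
Net displacement: 48.83 east, -5.13 north. Direction back to start is (-48.83, 5.13): bearing = atan2(-48.83, 5.13) mod 360° = 276.00° ≈ 276°.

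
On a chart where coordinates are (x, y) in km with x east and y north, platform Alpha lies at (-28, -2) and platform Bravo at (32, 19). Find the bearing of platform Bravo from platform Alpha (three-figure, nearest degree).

Δeast = 32 − -28 = 60.00; Δnorth = 19 − -2 = 21.00.
Bearing = atan2(Δeast, Δnorth) mod 360° = 70.71° ≈ 071°.

071°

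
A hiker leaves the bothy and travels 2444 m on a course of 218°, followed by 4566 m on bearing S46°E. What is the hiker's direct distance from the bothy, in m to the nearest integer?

Leg 1 (218°, 2444 m): east 2444 sin 218° = -1504.68, north 2444 cos 218° = -1925.90
Leg 2 (S46°E, 4566 m): east 4566 sin 134° = 3284.51, north 4566 cos 134° = -3171.81
Net: 1779.83 east, -5097.71 north. Distance = √((1779.83)² + (-5097.71)²) = 5399.483 m.

5399 m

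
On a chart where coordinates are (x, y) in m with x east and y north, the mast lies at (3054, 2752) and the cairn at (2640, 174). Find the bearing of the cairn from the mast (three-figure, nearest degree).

189°

Δeast = 2640 − 3054 = -414.00; Δnorth = 174 − 2752 = -2578.00.
Bearing = atan2(Δeast, Δnorth) mod 360° = 189.12° ≈ 189°.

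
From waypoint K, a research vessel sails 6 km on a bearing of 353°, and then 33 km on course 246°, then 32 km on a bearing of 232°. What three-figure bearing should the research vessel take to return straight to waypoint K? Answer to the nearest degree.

064°

Leg 1 (353°, 6 km): east 6 sin 353° = -0.73, north 6 cos 353° = 5.96
Leg 2 (246°, 33 km): east 33 sin 246° = -30.15, north 33 cos 246° = -13.42
Leg 3 (232°, 32 km): east 32 sin 232° = -25.22, north 32 cos 232° = -19.70
Net displacement: -56.09 east, -27.17 north. Direction back to start is (56.09, 27.17): bearing = atan2(56.09, 27.17) mod 360° = 64.16° ≈ 064°.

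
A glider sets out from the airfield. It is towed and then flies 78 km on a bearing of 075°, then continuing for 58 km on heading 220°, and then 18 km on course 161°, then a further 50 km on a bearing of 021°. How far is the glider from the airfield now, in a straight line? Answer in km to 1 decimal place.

Leg 1 (075°, 78 km): east 78 sin 75° = 75.34, north 78 cos 75° = 20.19
Leg 2 (220°, 58 km): east 58 sin 220° = -37.28, north 58 cos 220° = -44.43
Leg 3 (161°, 18 km): east 18 sin 161° = 5.86, north 18 cos 161° = -17.02
Leg 4 (021°, 50 km): east 50 sin 21° = 17.92, north 50 cos 21° = 46.68
Net: 61.84 east, 5.42 north. Distance = √((61.84)² + (5.42)²) = 62.076 km.

62.1 km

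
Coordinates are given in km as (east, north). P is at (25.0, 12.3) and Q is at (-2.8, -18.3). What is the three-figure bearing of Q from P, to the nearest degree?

Δeast = -2.8 − 25.0 = -27.80; Δnorth = -18.3 − 12.3 = -30.60.
Bearing = atan2(Δeast, Δnorth) mod 360° = 222.26° ≈ 222°.

222°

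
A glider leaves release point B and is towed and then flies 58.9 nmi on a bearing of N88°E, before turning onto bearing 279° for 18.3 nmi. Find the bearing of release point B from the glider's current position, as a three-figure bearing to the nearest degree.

263°

Leg 1 (N88°E, 58.9 nmi): east 58.9 sin 88° = 58.86, north 58.9 cos 88° = 2.06
Leg 2 (279°, 18.3 nmi): east 18.3 sin 279° = -18.07, north 18.3 cos 279° = 2.86
Net displacement: 40.79 east, 4.92 north. Direction back to start is (-40.79, -4.92): bearing = atan2(-40.79, -4.92) mod 360° = 263.12° ≈ 263°.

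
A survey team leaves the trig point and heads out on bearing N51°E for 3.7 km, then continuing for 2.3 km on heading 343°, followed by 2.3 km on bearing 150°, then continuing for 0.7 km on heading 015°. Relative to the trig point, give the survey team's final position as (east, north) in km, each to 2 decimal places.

Leg 1 (N51°E, 3.7 km): east 3.7 sin 51° = 2.88, north 3.7 cos 51° = 2.33
Leg 2 (343°, 2.3 km): east 2.3 sin 343° = -0.67, north 2.3 cos 343° = 2.20
Leg 3 (150°, 2.3 km): east 2.3 sin 150° = 1.15, north 2.3 cos 150° = -1.99
Leg 4 (015°, 0.7 km): east 0.7 sin 15° = 0.18, north 0.7 cos 15° = 0.68
Summing: 3.53 km east, 3.21 km north → (3.53, 3.21).

(3.53, 3.21)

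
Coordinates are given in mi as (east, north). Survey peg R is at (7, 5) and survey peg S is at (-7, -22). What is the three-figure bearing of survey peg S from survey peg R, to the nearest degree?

207°

Δeast = -7 − 7 = -14.00; Δnorth = -22 − 5 = -27.00.
Bearing = atan2(Δeast, Δnorth) mod 360° = 207.41° ≈ 207°.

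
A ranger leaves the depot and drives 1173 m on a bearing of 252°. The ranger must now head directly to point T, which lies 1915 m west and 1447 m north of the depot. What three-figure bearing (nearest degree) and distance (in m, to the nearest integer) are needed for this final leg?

Leg 1 (252°, 1173 m): east 1173 sin 252° = -1115.59, north 1173 cos 252° = -362.48
Current position: (-1115.59, -362.48). Target: (-1915, 1447). Remaining: Δeast = -799.41, Δnorth = 1809.48.
Bearing = atan2(-799.41, 1809.48) mod 360° = 336.16°; distance = √((-799.41)² + (1809.48)²) = 1978.197 m.

336°, 1978 m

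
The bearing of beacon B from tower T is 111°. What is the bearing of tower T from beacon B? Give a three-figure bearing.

291°

Back-bearing = 111° + 180° = 291°.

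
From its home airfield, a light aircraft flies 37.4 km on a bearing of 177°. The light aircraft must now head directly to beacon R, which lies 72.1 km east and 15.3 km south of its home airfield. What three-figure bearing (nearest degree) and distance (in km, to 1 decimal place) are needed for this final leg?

Leg 1 (177°, 37.4 km): east 37.4 sin 177° = 1.96, north 37.4 cos 177° = -37.35
Current position: (1.96, -37.35). Target: (72.1, -15.3). Remaining: Δeast = 70.14, Δnorth = 22.05.
Bearing = atan2(70.14, 22.05) mod 360° = 72.55°; distance = √((70.14)² + (22.05)²) = 73.526 km.

073°, 73.5 km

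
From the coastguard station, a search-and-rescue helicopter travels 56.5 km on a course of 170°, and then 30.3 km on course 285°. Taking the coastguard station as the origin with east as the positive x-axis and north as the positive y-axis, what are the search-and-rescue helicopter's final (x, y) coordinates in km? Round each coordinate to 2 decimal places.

(-19.46, -47.80)

Leg 1 (170°, 56.5 km): east 56.5 sin 170° = 9.81, north 56.5 cos 170° = -55.64
Leg 2 (285°, 30.3 km): east 30.3 sin 285° = -29.27, north 30.3 cos 285° = 7.84
Summing: -19.46 km east, -47.80 km north → (-19.46, -47.80).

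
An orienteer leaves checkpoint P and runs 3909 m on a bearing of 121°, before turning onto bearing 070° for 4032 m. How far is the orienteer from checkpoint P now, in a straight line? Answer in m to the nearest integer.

Leg 1 (121°, 3909 m): east 3909 sin 121° = 3350.67, north 3909 cos 121° = -2013.28
Leg 2 (070°, 4032 m): east 4032 sin 70° = 3788.84, north 4032 cos 70° = 1379.03
Net: 7139.51 east, -634.26 north. Distance = √((7139.51)² + (-634.26)²) = 7167.625 m.

7168 m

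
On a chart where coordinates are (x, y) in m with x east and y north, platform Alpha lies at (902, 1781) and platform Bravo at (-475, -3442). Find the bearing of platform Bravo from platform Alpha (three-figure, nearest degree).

Δeast = -475 − 902 = -1377.00; Δnorth = -3442 − 1781 = -5223.00.
Bearing = atan2(Δeast, Δnorth) mod 360° = 194.77° ≈ 195°.

195°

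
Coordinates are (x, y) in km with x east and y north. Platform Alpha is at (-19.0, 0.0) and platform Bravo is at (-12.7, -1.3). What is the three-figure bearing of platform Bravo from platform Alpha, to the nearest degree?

Δeast = -12.7 − -19.0 = 6.30; Δnorth = -1.3 − 0.0 = -1.30.
Bearing = atan2(Δeast, Δnorth) mod 360° = 101.66° ≈ 102°.

102°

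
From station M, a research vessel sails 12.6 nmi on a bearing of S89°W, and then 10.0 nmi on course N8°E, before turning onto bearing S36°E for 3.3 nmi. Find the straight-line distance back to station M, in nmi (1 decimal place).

Leg 1 (S89°W, 12.6 nmi): east 12.6 sin 269° = -12.60, north 12.6 cos 269° = -0.22
Leg 2 (N8°E, 10.0 nmi): east 10.0 sin 8° = 1.39, north 10.0 cos 8° = 9.90
Leg 3 (S36°E, 3.3 nmi): east 3.3 sin 144° = 1.94, north 3.3 cos 144° = -2.67
Net: -9.27 east, 7.01 north. Distance = √((-9.27)² + (7.01)²) = 11.621 nmi.

11.6 nmi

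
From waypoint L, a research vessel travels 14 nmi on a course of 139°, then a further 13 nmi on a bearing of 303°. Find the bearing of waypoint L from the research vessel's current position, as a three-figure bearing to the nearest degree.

Leg 1 (139°, 14 nmi): east 14 sin 139° = 9.18, north 14 cos 139° = -10.57
Leg 2 (303°, 13 nmi): east 13 sin 303° = -10.90, north 13 cos 303° = 7.08
Net displacement: -1.72 east, -3.49 north. Direction back to start is (1.72, 3.49): bearing = atan2(1.72, 3.49) mod 360° = 26.24° ≈ 026°.

026°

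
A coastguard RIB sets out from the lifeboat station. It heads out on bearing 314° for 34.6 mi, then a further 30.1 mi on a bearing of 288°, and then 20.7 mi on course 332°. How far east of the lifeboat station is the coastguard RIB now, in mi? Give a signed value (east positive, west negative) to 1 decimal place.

-63.2 mi

Leg 1 (314°, 34.6 mi): east 34.6 sin 314° = -24.89, north 34.6 cos 314° = 24.04
Leg 2 (288°, 30.1 mi): east 30.1 sin 288° = -28.63, north 30.1 cos 288° = 9.30
Leg 3 (332°, 20.7 mi): east 20.7 sin 332° = -9.72, north 20.7 cos 332° = 18.28
Net east component: -63.23 mi.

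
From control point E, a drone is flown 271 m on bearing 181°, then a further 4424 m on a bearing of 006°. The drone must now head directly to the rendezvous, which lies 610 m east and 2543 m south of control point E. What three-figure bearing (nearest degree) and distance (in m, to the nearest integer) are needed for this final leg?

Leg 1 (181°, 271 m): east 271 sin 181° = -4.73, north 271 cos 181° = -270.96
Leg 2 (006°, 4424 m): east 4424 sin 6° = 462.43, north 4424 cos 6° = 4399.76
Current position: (457.70, 4128.81). Target: (610, -2543). Remaining: Δeast = 152.30, Δnorth = -6671.81.
Bearing = atan2(152.30, -6671.81) mod 360° = 178.69°; distance = √((152.30)² + (-6671.81)²) = 6673.544 m.

179°, 6674 m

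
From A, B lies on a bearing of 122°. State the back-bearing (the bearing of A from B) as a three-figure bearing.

Back-bearing = 122° + 180° = 302°.

302°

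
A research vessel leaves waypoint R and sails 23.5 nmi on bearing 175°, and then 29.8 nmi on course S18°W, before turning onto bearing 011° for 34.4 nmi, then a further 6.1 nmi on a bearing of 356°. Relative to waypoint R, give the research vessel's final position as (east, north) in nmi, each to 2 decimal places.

Leg 1 (175°, 23.5 nmi): east 23.5 sin 175° = 2.05, north 23.5 cos 175° = -23.41
Leg 2 (S18°W, 29.8 nmi): east 29.8 sin 198° = -9.21, north 29.8 cos 198° = -28.34
Leg 3 (011°, 34.4 nmi): east 34.4 sin 11° = 6.56, north 34.4 cos 11° = 33.77
Leg 4 (356°, 6.1 nmi): east 6.1 sin 356° = -0.43, north 6.1 cos 356° = 6.09
Summing: -1.02 nmi east, -11.90 nmi north → (-1.02, -11.90).

(-1.02, -11.90)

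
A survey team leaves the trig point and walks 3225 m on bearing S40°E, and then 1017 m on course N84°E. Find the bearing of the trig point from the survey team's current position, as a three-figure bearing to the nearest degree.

Leg 1 (S40°E, 3225 m): east 3225 sin 140° = 2072.99, north 3225 cos 140° = -2470.49
Leg 2 (N84°E, 1017 m): east 1017 sin 84° = 1011.43, north 1017 cos 84° = 106.31
Net displacement: 3084.42 east, -2364.19 north. Direction back to start is (-3084.42, 2364.19): bearing = atan2(-3084.42, 2364.19) mod 360° = 307.47° ≈ 307°.

307°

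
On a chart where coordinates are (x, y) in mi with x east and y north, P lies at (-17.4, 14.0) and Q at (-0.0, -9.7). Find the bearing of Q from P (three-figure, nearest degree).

144°

Δeast = -0.0 − -17.4 = 17.40; Δnorth = -9.7 − 14.0 = -23.70.
Bearing = atan2(Δeast, Δnorth) mod 360° = 143.71° ≈ 144°.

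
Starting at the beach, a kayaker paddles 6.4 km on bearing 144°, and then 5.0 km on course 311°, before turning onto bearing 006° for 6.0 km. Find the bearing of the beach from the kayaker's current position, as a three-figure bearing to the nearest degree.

Leg 1 (144°, 6.4 km): east 6.4 sin 144° = 3.76, north 6.4 cos 144° = -5.18
Leg 2 (311°, 5.0 km): east 5.0 sin 311° = -3.77, north 5.0 cos 311° = 3.28
Leg 3 (006°, 6.0 km): east 6.0 sin 6° = 0.63, north 6.0 cos 6° = 5.97
Net displacement: 0.62 east, 4.07 north. Direction back to start is (-0.62, -4.07): bearing = atan2(-0.62, -4.07) mod 360° = 188.60° ≈ 189°.

189°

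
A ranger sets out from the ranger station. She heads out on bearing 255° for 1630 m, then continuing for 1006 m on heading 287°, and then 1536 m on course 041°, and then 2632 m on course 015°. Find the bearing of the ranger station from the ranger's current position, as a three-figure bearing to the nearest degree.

Leg 1 (255°, 1630 m): east 1630 sin 255° = -1574.46, north 1630 cos 255° = -421.88
Leg 2 (287°, 1006 m): east 1006 sin 287° = -962.04, north 1006 cos 287° = 294.13
Leg 3 (041°, 1536 m): east 1536 sin 41° = 1007.71, north 1536 cos 41° = 1159.23
Leg 4 (015°, 2632 m): east 2632 sin 15° = 681.21, north 2632 cos 15° = 2542.32
Net displacement: -847.58 east, 3573.80 north. Direction back to start is (847.58, -3573.80): bearing = atan2(847.58, -3573.80) mod 360° = 166.66° ≈ 167°.

167°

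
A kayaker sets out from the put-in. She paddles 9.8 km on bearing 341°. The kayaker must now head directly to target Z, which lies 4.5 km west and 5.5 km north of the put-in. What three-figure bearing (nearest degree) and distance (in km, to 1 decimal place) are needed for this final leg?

199°, 4.0 km

Leg 1 (341°, 9.8 km): east 9.8 sin 341° = -3.19, north 9.8 cos 341° = 9.27
Current position: (-3.19, 9.27). Target: (-4.5, 5.5). Remaining: Δeast = -1.31, Δnorth = -3.77.
Bearing = atan2(-1.31, -3.77) mod 360° = 199.17°; distance = √((-1.31)² + (-3.77)²) = 3.987 km.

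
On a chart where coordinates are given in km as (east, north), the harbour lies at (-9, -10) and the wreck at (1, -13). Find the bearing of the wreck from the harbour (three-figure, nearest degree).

107°

Δeast = 1 − -9 = 10.00; Δnorth = -13 − -10 = -3.00.
Bearing = atan2(Δeast, Δnorth) mod 360° = 106.70° ≈ 107°.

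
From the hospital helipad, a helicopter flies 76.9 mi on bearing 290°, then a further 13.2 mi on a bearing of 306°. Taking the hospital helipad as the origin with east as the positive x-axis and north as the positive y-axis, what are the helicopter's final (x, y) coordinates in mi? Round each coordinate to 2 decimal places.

(-82.94, 34.06)

Leg 1 (290°, 76.9 mi): east 76.9 sin 290° = -72.26, north 76.9 cos 290° = 26.30
Leg 2 (306°, 13.2 mi): east 13.2 sin 306° = -10.68, north 13.2 cos 306° = 7.76
Summing: -82.94 mi east, 34.06 mi north → (-82.94, 34.06).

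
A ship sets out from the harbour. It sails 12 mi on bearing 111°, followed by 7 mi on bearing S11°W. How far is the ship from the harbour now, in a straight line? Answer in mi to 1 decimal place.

14.9 mi

Leg 1 (111°, 12 mi): east 12 sin 111° = 11.20, north 12 cos 111° = -4.30
Leg 2 (S11°W, 7 mi): east 7 sin 191° = -1.34, north 7 cos 191° = -6.87
Net: 9.87 east, -11.17 north. Distance = √((9.87)² + (-11.17)²) = 14.905 mi.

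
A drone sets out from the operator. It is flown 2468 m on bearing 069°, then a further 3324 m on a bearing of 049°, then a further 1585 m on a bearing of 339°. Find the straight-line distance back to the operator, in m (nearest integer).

Leg 1 (069°, 2468 m): east 2468 sin 69° = 2304.08, north 2468 cos 69° = 884.45
Leg 2 (049°, 3324 m): east 3324 sin 49° = 2508.65, north 3324 cos 49° = 2180.74
Leg 3 (339°, 1585 m): east 1585 sin 339° = -568.01, north 1585 cos 339° = 1479.72
Net: 4244.72 east, 4544.92 north. Distance = √((4244.72)² + (4544.92)²) = 6218.835 m.

6219 m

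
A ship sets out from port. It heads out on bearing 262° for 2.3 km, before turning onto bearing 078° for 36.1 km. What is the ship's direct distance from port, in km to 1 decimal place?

33.8 km

Leg 1 (262°, 2.3 km): east 2.3 sin 262° = -2.28, north 2.3 cos 262° = -0.32
Leg 2 (078°, 36.1 km): east 36.1 sin 78° = 35.31, north 36.1 cos 78° = 7.51
Net: 33.03 east, 7.19 north. Distance = √((33.03)² + (7.19)²) = 33.806 km.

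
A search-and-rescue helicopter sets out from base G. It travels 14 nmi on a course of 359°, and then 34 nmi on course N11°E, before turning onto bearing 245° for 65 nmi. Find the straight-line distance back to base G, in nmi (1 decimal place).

56.3 nmi

Leg 1 (359°, 14 nmi): east 14 sin 359° = -0.24, north 14 cos 359° = 14.00
Leg 2 (N11°E, 34 nmi): east 34 sin 11° = 6.49, north 34 cos 11° = 33.38
Leg 3 (245°, 65 nmi): east 65 sin 245° = -58.91, north 65 cos 245° = -27.47
Net: -52.67 east, 19.90 north. Distance = √((-52.67)² + (19.90)²) = 56.302 nmi.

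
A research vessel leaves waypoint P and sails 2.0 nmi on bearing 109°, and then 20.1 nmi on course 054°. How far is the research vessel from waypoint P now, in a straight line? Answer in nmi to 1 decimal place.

Leg 1 (109°, 2.0 nmi): east 2.0 sin 109° = 1.89, north 2.0 cos 109° = -0.65
Leg 2 (054°, 20.1 nmi): east 20.1 sin 54° = 16.26, north 20.1 cos 54° = 11.81
Net: 18.15 east, 11.16 north. Distance = √((18.15)² + (11.16)²) = 21.310 nmi.

21.3 nmi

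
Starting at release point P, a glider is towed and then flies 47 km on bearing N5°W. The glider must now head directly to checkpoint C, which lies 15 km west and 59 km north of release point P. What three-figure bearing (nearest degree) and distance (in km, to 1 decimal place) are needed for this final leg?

318°, 16.3 km

Leg 1 (N5°W, 47 km): east 47 sin 355° = -4.10, north 47 cos 355° = 46.82
Current position: (-4.10, 46.82). Target: (-15, 59). Remaining: Δeast = -10.90, Δnorth = 12.18.
Bearing = atan2(-10.90, 12.18) mod 360° = 318.16°; distance = √((-10.90)² + (12.18)²) = 16.347 km.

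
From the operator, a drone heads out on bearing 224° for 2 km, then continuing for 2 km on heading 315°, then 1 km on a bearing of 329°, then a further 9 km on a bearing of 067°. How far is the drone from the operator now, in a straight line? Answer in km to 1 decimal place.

Leg 1 (224°, 2 km): east 2 sin 224° = -1.39, north 2 cos 224° = -1.44
Leg 2 (315°, 2 km): east 2 sin 315° = -1.41, north 2 cos 315° = 1.41
Leg 3 (329°, 1 km): east 1 sin 329° = -0.52, north 1 cos 329° = 0.86
Leg 4 (067°, 9 km): east 9 sin 67° = 8.28, north 9 cos 67° = 3.52
Net: 4.97 east, 4.35 north. Distance = √((4.97)² + (4.35)²) = 6.601 km.

6.6 km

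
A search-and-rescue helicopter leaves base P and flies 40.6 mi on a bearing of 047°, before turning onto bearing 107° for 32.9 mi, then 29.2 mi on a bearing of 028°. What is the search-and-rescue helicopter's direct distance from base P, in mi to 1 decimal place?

86.8 mi

Leg 1 (047°, 40.6 mi): east 40.6 sin 47° = 29.69, north 40.6 cos 47° = 27.69
Leg 2 (107°, 32.9 mi): east 32.9 sin 107° = 31.46, north 32.9 cos 107° = -9.62
Leg 3 (028°, 29.2 mi): east 29.2 sin 28° = 13.71, north 29.2 cos 28° = 25.78
Net: 74.86 east, 43.85 north. Distance = √((74.86)² + (43.85)²) = 86.762 mi.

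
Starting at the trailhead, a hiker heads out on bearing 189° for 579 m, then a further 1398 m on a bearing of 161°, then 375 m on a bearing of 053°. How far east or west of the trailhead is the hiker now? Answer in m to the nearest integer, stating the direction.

Leg 1 (189°, 579 m): east 579 sin 189° = -90.58, north 579 cos 189° = -571.87
Leg 2 (161°, 1398 m): east 1398 sin 161° = 455.14, north 1398 cos 161° = -1321.83
Leg 3 (053°, 375 m): east 375 sin 53° = 299.49, north 375 cos 53° = 225.68
Net east component: 664.06 m.

664 m east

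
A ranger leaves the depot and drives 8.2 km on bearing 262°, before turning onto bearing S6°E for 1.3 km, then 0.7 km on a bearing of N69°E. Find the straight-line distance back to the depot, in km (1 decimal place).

Leg 1 (262°, 8.2 km): east 8.2 sin 262° = -8.12, north 8.2 cos 262° = -1.14
Leg 2 (S6°E, 1.3 km): east 1.3 sin 174° = 0.14, north 1.3 cos 174° = -1.29
Leg 3 (N69°E, 0.7 km): east 0.7 sin 69° = 0.65, north 0.7 cos 69° = 0.25
Net: -7.33 east, -2.18 north. Distance = √((-7.33)² + (-2.18)²) = 7.649 km.

7.6 km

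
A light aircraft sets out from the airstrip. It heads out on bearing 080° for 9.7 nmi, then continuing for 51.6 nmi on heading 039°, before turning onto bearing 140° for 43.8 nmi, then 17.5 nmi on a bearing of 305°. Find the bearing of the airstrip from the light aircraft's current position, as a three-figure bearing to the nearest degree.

252°

Leg 1 (080°, 9.7 nmi): east 9.7 sin 80° = 9.55, north 9.7 cos 80° = 1.68
Leg 2 (039°, 51.6 nmi): east 51.6 sin 39° = 32.47, north 51.6 cos 39° = 40.10
Leg 3 (140°, 43.8 nmi): east 43.8 sin 140° = 28.15, north 43.8 cos 140° = -33.55
Leg 4 (305°, 17.5 nmi): east 17.5 sin 305° = -14.34, north 17.5 cos 305° = 10.04
Net displacement: 55.84 east, 18.27 north. Direction back to start is (-55.84, -18.27): bearing = atan2(-55.84, -18.27) mod 360° = 251.88° ≈ 252°.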